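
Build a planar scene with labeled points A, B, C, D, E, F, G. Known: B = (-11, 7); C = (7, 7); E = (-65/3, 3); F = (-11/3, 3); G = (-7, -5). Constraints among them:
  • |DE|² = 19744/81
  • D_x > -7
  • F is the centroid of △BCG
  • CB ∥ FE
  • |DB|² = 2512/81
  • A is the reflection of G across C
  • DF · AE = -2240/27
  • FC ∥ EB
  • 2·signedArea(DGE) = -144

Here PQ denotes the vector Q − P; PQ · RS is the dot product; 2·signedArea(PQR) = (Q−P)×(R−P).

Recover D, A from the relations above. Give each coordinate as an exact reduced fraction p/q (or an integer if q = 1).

A = (21, 19)
D = (-55/9, 13/3)

1. D_x = -55/9  [line -8·x + -44/3·y + 44/3 = 0 ∩ |DB|² = 2512/81]
2. D_y = 13/3  [line -8·x + -44/3·y + 44/3 = 0 ∩ |DB|² = 2512/81]
   → D = (-55/9, 13/3)
3. A_x = 21  [A is the reflection of G across C]
4. A_y = 19  [A is the reflection of G across C]
   → A = (21, 19)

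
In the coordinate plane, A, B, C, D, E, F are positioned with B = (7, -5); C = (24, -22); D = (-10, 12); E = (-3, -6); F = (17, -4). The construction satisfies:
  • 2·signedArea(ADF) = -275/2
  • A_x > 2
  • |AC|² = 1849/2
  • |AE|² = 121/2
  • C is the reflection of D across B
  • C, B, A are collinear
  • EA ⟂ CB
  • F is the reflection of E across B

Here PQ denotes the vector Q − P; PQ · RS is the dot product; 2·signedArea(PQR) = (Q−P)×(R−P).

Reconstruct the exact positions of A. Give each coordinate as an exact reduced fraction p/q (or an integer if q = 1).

A = (5/2, -1/2)

1. A_x = 5/2  [C, B, A are collinear ∩ EA ⟂ CB]
2. A_y = -1/2  [C, B, A are collinear ∩ EA ⟂ CB]
   → A = (5/2, -1/2)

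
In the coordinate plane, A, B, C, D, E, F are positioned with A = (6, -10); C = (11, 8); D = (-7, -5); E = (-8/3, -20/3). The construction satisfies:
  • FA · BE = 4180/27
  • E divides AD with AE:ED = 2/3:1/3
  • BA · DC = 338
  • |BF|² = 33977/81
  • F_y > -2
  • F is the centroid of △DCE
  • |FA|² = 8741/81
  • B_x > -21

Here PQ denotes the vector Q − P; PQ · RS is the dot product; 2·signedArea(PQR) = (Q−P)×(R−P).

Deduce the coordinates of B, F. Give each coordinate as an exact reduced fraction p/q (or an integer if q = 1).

B = (-20, 0)
F = (4/9, -11/9)

1. F_x = 4/9  [F is the centroid of △DCE]
2. F_y = -11/9  [F is the centroid of △DCE]
   → F = (4/9, -11/9)
3. B_x = -20  [BA · DC = 338 ∩ FA · BE = 4180/27]
4. B_y = 0  [BA · DC = 338 ∩ FA · BE = 4180/27]
   → B = (-20, 0)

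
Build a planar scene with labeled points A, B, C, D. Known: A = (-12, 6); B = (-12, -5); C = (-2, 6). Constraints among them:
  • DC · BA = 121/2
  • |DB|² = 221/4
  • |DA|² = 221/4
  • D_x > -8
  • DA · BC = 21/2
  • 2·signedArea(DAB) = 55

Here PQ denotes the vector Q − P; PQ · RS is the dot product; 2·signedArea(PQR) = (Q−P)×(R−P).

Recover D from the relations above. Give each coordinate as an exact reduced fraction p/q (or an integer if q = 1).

1. D_x = -7  [2·signedArea(DAB) = 55 ∩ DC · BA = 121/2]
2. D_y = 1/2  [2·signedArea(DAB) = 55 ∩ DC · BA = 121/2]
   → D = (-7, 1/2)

D = (-7, 1/2)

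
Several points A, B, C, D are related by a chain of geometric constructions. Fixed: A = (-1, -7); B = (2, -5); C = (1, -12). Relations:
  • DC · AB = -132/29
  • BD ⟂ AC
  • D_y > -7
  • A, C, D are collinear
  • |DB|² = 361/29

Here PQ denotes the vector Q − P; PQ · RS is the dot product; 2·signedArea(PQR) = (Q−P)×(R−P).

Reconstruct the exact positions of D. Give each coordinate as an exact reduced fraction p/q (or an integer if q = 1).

D = (-37/29, -183/29)

1. D_x = -37/29  [A, C, D are collinear ∩ BD ⟂ AC]
2. D_y = -183/29  [A, C, D are collinear ∩ BD ⟂ AC]
   → D = (-37/29, -183/29)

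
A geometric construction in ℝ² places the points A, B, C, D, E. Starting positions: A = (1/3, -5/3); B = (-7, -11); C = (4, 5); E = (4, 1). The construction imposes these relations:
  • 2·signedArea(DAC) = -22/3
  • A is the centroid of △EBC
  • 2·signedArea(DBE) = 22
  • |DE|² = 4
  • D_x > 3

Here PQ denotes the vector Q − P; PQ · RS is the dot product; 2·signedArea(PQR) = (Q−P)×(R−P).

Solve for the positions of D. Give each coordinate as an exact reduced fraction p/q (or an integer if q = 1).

D = (4, 3)

1. D_x = 4  [2·signedArea(DAC) = -22/3 ∩ 2·signedArea(DBE) = 22]
2. D_y = 3  [2·signedArea(DAC) = -22/3 ∩ 2·signedArea(DBE) = 22]
   → D = (4, 3)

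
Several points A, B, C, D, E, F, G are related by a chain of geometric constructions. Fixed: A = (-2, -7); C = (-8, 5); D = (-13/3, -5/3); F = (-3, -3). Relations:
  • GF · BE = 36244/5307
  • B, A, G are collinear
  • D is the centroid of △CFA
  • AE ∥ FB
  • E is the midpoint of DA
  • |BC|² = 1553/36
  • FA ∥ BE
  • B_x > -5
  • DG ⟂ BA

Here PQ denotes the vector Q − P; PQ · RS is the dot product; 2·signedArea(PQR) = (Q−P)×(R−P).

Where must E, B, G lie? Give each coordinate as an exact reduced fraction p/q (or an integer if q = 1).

B = (-25/6, -1/3)
E = (-19/6, -13/3)
G = (-20117/5307, -7909/5307)

1. E_x = -19/6  [E is the midpoint of DA]
2. E_y = -13/3  [E is the midpoint of DA]
   → E = (-19/6, -13/3)
3. B_x = -25/6  [FA ∥ BE ∩ AE ∥ FB]
4. B_y = -1/3  [FA ∥ BE ∩ AE ∥ FB]
   → B = (-25/6, -1/3)
5. G_x = -20117/5307  [B, A, G are collinear ∩ DG ⟂ BA]
6. G_y = -7909/5307  [B, A, G are collinear ∩ DG ⟂ BA]
   → G = (-20117/5307, -7909/5307)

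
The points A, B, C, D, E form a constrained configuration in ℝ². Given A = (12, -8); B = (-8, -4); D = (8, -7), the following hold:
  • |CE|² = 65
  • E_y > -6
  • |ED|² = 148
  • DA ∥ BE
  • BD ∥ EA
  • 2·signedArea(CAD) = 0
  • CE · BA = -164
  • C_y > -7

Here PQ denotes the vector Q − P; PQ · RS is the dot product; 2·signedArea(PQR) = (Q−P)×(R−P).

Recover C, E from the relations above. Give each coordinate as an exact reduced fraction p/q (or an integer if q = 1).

1. E_x = -4  [BD ∥ EA ∩ DA ∥ BE]
2. E_y = -5  [BD ∥ EA ∩ DA ∥ BE]
   → E = (-4, -5)
3. C_x = 4  [2·signedArea(CAD) = 0 ∩ CE · BA = -164]
4. C_y = -6  [2·signedArea(CAD) = 0 ∩ CE · BA = -164]
   → C = (4, -6)

C = (4, -6)
E = (-4, -5)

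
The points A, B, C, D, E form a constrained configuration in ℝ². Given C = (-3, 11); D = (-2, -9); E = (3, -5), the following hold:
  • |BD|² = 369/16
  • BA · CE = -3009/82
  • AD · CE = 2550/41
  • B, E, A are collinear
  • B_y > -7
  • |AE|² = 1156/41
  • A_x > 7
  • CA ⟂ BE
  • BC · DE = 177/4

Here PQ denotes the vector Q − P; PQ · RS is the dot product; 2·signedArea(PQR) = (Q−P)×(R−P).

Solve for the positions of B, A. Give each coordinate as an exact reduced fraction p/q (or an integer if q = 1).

A = (293/41, -69/41)
B = (7/4, -6)

1. B_x = 7/4  [line -5·x + -4·y + -61/4 = 0 ∩ |BD|² = 369/16]
2. B_y = -6  [line -5·x + -4·y + -61/4 = 0 ∩ |BD|² = 369/16]
   → B = (7/4, -6)
3. A_x = 293/41  [B, E, A are collinear ∩ CA ⟂ BE]
4. A_y = -69/41  [B, E, A are collinear ∩ CA ⟂ BE]
   → A = (293/41, -69/41)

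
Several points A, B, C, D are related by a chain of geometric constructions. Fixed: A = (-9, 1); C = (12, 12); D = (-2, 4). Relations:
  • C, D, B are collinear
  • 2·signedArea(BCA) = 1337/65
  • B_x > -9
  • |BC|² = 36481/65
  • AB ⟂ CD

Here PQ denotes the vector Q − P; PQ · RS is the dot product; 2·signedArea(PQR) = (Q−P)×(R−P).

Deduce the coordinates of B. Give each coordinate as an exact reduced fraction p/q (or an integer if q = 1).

1. B_x = -557/65  [C, D, B are collinear ∩ AB ⟂ CD]
2. B_y = 16/65  [C, D, B are collinear ∩ AB ⟂ CD]
   → B = (-557/65, 16/65)

B = (-557/65, 16/65)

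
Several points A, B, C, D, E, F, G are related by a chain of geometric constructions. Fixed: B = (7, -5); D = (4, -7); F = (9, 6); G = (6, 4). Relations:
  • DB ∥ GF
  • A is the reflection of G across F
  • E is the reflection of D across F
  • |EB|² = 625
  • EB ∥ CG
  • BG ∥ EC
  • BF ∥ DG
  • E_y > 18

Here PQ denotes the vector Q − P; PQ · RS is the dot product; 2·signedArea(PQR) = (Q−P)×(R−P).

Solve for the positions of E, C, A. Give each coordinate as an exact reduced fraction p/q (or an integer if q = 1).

1. E_x = 14  [E is the reflection of D across F]
2. E_y = 19  [E is the reflection of D across F]
   → E = (14, 19)
3. C_x = 13  [EB ∥ CG ∩ BG ∥ EC]
4. C_y = 28  [EB ∥ CG ∩ BG ∥ EC]
   → C = (13, 28)
5. A_x = 12  [A is the reflection of G across F]
6. A_y = 8  [A is the reflection of G across F]
   → A = (12, 8)

A = (12, 8)
C = (13, 28)
E = (14, 19)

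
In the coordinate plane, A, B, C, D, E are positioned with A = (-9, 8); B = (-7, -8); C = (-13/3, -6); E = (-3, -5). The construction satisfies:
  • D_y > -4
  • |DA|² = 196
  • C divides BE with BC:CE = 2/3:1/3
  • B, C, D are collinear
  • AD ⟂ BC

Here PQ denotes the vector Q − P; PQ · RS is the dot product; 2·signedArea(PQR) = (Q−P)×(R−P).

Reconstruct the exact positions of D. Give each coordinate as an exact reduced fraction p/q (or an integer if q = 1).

1. D_x = -3/5  [B, C, D are collinear ∩ AD ⟂ BC]
2. D_y = -16/5  [B, C, D are collinear ∩ AD ⟂ BC]
   → D = (-3/5, -16/5)

D = (-3/5, -16/5)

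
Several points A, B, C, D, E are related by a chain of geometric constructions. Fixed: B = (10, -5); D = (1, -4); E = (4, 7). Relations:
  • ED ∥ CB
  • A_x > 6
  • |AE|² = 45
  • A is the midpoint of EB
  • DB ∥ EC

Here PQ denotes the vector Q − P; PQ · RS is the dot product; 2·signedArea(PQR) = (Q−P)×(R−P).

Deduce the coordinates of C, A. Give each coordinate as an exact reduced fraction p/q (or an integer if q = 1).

1. C_x = 13  [ED ∥ CB ∩ DB ∥ EC]
2. C_y = 6  [ED ∥ CB ∩ DB ∥ EC]
   → C = (13, 6)
3. A_x = 7  [A is the midpoint of EB]
4. A_y = 1  [A is the midpoint of EB]
   → A = (7, 1)

A = (7, 1)
C = (13, 6)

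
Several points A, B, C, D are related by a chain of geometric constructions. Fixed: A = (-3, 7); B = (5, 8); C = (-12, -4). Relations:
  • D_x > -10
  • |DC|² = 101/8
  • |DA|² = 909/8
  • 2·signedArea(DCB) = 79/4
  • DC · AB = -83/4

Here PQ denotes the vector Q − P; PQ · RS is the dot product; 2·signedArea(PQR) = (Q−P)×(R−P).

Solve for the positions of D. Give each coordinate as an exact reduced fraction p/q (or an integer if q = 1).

D = (-39/4, -5/4)

1. D_x = -39/4  [2·signedArea(DCB) = 79/4 ∩ DC · AB = -83/4]
2. D_y = -5/4  [2·signedArea(DCB) = 79/4 ∩ DC · AB = -83/4]
   → D = (-39/4, -5/4)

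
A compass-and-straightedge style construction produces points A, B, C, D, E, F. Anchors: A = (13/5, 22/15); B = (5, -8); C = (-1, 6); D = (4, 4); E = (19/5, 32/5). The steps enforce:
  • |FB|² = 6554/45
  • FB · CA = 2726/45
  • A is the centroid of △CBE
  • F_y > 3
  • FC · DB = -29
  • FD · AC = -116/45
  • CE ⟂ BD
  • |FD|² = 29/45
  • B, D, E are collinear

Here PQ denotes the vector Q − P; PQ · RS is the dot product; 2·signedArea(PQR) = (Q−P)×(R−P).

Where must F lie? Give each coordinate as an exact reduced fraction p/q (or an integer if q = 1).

1. F_x = 16/5  [FB · CA = 2726/45 ∩ FC · DB = -29]
2. F_y = 59/15  [FB · CA = 2726/45 ∩ FC · DB = -29]
   → F = (16/5, 59/15)

F = (16/5, 59/15)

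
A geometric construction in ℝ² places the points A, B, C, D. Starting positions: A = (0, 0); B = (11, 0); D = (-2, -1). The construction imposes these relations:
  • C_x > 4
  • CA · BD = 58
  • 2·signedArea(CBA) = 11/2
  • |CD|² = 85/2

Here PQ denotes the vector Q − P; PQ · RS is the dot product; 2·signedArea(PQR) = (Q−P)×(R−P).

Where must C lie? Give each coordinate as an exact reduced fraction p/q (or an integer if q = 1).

C = (9/2, -1/2)

1. C_x = 9/2  [2·signedArea(CBA) = 11/2 ∩ CA · BD = 58]
2. C_y = -1/2  [2·signedArea(CBA) = 11/2 ∩ CA · BD = 58]
   → C = (9/2, -1/2)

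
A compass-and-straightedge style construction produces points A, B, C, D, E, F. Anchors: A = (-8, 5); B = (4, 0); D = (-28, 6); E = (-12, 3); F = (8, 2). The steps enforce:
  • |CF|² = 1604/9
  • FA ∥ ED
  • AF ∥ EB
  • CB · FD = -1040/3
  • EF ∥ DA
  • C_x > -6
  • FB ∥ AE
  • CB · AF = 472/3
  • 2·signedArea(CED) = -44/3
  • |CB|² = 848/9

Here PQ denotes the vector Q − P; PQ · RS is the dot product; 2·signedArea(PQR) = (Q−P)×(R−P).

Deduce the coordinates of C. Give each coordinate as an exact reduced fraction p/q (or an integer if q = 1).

1. C_x = -16/3  [2·signedArea(CED) = -44/3 ∩ CB · AF = 472/3]
2. C_y = 8/3  [2·signedArea(CED) = -44/3 ∩ CB · AF = 472/3]
   → C = (-16/3, 8/3)

C = (-16/3, 8/3)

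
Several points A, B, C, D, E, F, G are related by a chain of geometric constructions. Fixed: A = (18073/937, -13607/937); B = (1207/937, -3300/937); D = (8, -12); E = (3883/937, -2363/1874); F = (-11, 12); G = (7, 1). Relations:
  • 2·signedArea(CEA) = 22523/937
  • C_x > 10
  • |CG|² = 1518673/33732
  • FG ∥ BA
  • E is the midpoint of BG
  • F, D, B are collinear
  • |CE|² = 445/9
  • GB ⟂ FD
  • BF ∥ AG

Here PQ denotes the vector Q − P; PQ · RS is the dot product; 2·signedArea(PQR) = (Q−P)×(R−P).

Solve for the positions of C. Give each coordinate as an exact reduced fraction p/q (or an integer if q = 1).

1. C_x = 9505/937  [line 24851/1874·x + 14190/937·y + -112245/1874 = 0 ∩ |CG|² = 1518673/33732]
2. C_y = -27703/5622  [line 24851/1874·x + 14190/937·y + -112245/1874 = 0 ∩ |CG|² = 1518673/33732]
   → C = (9505/937, -27703/5622)

C = (9505/937, -27703/5622)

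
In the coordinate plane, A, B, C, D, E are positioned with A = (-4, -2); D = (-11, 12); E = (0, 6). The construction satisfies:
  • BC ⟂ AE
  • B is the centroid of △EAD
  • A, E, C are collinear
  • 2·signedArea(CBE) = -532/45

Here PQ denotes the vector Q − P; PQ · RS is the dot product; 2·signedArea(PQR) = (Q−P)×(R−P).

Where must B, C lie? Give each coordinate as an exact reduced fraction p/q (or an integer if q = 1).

B = (-5, 16/3)
C = (-19/15, 52/15)

1. B_x = -5  [B is the centroid of △EAD]
2. B_y = 16/3  [B is the centroid of △EAD]
   → B = (-5, 16/3)
3. C_x = -19/15  [A, E, C are collinear ∩ BC ⟂ AE]
4. C_y = 52/15  [A, E, C are collinear ∩ BC ⟂ AE]
   → C = (-19/15, 52/15)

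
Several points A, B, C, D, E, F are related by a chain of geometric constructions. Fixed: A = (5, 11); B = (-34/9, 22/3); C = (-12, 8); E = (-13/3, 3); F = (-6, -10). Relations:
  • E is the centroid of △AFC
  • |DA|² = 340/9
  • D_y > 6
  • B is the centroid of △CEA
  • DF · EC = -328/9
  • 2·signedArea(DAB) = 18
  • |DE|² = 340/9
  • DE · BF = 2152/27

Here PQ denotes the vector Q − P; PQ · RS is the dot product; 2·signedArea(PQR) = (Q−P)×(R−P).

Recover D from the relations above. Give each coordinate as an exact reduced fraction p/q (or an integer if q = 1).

1. D_x = 1/3  [2·signedArea(DAB) = 18 ∩ DE · BF = 2152/27]
2. D_y = 7  [2·signedArea(DAB) = 18 ∩ DE · BF = 2152/27]
   → D = (1/3, 7)

D = (1/3, 7)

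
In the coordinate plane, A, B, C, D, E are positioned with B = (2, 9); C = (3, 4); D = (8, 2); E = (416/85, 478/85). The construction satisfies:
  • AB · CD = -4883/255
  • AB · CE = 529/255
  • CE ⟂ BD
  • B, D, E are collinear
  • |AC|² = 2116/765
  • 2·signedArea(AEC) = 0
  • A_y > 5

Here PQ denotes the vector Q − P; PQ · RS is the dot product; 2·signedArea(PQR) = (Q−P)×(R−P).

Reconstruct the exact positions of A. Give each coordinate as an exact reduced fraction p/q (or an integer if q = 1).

A = (1087/255, 432/85)

1. A_x = 1087/255  [2·signedArea(AEC) = 0 ∩ AB · CD = -4883/255]
2. A_y = 432/85  [2·signedArea(AEC) = 0 ∩ AB · CD = -4883/255]
   → A = (1087/255, 432/85)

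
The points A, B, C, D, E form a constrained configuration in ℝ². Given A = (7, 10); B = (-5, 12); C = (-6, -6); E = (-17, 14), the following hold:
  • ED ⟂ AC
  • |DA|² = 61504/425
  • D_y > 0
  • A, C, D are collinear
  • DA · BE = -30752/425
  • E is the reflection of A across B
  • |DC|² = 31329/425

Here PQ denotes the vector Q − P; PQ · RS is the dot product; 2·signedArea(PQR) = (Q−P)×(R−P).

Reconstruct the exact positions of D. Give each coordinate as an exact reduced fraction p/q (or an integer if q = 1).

D = (-249/425, 282/425)

1. D_x = -249/425  [A, C, D are collinear ∩ ED ⟂ AC]
2. D_y = 282/425  [A, C, D are collinear ∩ ED ⟂ AC]
   → D = (-249/425, 282/425)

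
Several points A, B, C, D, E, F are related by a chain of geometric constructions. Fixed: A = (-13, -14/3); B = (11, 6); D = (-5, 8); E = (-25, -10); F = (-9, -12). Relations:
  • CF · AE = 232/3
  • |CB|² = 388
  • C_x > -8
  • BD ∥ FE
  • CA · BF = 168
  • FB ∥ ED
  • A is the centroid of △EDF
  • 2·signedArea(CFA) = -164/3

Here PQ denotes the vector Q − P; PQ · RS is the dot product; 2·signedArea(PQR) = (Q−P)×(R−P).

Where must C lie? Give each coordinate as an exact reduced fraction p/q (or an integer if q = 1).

1. C_x = -7  [CF · AE = 232/3 ∩ 2·signedArea(CFA) = -164/3]
2. C_y = -2  [CF · AE = 232/3 ∩ 2·signedArea(CFA) = -164/3]
   → C = (-7, -2)

C = (-7, -2)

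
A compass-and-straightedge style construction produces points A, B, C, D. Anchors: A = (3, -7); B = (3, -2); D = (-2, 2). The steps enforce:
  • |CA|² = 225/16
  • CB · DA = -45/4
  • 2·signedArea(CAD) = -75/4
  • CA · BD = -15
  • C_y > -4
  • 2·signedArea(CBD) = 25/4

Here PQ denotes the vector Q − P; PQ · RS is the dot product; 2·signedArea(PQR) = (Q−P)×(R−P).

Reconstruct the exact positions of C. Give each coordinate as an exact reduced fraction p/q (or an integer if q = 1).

1. C_x = 3  [2·signedArea(CBD) = 25/4 ∩ 2·signedArea(CAD) = -75/4]
2. C_y = -13/4  [2·signedArea(CBD) = 25/4 ∩ 2·signedArea(CAD) = -75/4]
   → C = (3, -13/4)

C = (3, -13/4)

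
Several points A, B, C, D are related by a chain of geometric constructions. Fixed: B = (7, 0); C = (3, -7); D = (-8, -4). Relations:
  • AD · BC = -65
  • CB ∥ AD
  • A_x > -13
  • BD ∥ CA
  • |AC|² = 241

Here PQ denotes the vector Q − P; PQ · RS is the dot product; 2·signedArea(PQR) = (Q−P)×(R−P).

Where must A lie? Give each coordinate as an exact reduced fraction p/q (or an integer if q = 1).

1. A_x = -12  [CB ∥ AD ∩ BD ∥ CA]
2. A_y = -11  [CB ∥ AD ∩ BD ∥ CA]
   → A = (-12, -11)

A = (-12, -11)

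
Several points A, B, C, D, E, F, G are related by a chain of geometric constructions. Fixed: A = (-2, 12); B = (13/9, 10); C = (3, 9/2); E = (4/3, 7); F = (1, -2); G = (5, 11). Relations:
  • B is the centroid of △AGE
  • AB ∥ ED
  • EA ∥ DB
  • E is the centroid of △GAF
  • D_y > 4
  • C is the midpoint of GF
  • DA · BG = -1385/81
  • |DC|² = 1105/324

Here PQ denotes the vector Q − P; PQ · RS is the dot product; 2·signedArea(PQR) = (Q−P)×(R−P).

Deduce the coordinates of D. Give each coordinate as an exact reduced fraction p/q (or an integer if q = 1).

D = (43/9, 5)

1. D_x = 43/9  [EA ∥ DB ∩ AB ∥ ED]
2. D_y = 5  [EA ∥ DB ∩ AB ∥ ED]
   → D = (43/9, 5)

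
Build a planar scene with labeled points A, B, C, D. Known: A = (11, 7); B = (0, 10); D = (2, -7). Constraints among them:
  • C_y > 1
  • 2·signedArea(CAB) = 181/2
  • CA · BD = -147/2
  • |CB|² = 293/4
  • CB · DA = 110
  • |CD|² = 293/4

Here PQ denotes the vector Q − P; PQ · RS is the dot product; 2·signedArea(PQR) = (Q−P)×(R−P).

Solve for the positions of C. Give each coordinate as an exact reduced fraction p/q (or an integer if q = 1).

C = (1, 3/2)

1. C_x = 1  [2·signedArea(CAB) = 181/2 ∩ CB · DA = 110]
2. C_y = 3/2  [2·signedArea(CAB) = 181/2 ∩ CB · DA = 110]
   → C = (1, 3/2)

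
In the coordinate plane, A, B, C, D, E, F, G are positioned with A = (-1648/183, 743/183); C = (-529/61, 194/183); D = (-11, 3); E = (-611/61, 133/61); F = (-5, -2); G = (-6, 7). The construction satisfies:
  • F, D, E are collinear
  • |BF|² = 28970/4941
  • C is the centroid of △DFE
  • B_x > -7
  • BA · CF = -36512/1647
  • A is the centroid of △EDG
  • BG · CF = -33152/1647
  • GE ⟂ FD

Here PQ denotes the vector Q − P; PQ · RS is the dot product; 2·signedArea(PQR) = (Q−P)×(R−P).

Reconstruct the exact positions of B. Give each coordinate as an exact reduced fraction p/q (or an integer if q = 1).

B = (-3478/549, 11/549)

1. B_x = -3478/549  [line -224/61·x + 560/183·y + -38416/1647 = 0 ∩ |BF|² = 28970/4941]
2. B_y = 11/549  [line -224/61·x + 560/183·y + -38416/1647 = 0 ∩ |BF|² = 28970/4941]
   → B = (-3478/549, 11/549)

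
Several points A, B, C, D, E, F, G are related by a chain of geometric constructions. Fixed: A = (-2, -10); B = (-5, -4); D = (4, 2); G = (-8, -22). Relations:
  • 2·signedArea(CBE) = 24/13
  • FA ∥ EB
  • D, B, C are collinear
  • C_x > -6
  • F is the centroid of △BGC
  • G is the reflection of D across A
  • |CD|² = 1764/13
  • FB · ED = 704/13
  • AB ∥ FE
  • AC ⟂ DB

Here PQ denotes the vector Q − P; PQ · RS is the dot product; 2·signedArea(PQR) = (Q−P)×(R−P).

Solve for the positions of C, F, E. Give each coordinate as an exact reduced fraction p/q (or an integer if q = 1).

1. C_x = -74/13  [D, B, C are collinear ∩ AC ⟂ DB]
2. C_y = -58/13  [D, B, C are collinear ∩ AC ⟂ DB]
   → C = (-74/13, -58/13)
3. F_x = -81/13  [F is the centroid of △BGC]
4. F_y = -132/13  [F is the centroid of △BGC]
   → F = (-81/13, -132/13)
5. E_x = -120/13  [FA ∥ EB ∩ AB ∥ FE]
6. E_y = -54/13  [FA ∥ EB ∩ AB ∥ FE]
   → E = (-120/13, -54/13)

C = (-74/13, -58/13)
E = (-120/13, -54/13)
F = (-81/13, -132/13)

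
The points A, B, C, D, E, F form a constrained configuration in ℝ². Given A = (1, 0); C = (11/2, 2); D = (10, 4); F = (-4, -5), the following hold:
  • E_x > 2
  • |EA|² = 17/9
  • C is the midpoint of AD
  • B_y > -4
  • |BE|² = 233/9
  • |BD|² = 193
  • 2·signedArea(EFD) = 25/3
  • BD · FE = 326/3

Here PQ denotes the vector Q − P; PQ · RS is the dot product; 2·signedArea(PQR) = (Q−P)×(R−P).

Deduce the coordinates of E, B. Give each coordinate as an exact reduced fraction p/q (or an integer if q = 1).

B = (-2, -3)
E = (7/3, -1/3)

1. E_x = 7/3  [line -9·x + 14·y + 77/3 = 0 ∩ |EA|² = 17/9]
2. E_y = -1/3  [line -9·x + 14·y + 77/3 = 0 ∩ |EA|² = 17/9]
   → E = (7/3, -1/3)
3. B_x = -2  [line -19/3·x + -14/3·y + -80/3 = 0 ∩ |BD|² = 193]
4. B_y = -3  [line -19/3·x + -14/3·y + -80/3 = 0 ∩ |BD|² = 193]
   → B = (-2, -3)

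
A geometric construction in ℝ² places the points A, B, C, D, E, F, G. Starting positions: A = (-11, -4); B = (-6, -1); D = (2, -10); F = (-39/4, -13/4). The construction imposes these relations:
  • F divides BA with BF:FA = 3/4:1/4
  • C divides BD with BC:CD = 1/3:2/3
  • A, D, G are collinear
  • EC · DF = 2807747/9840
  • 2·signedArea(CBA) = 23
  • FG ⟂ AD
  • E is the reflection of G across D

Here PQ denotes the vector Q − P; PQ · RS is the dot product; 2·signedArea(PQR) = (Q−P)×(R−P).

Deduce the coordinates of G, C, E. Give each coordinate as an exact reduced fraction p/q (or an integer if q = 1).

C = (-10/3, -4)
E = (11689/820, -6419/410)
G = (-8409/820, -1781/410)

1. G_x = -8409/820  [A, D, G are collinear ∩ FG ⟂ AD]
2. G_y = -1781/410  [A, D, G are collinear ∩ FG ⟂ AD]
   → G = (-8409/820, -1781/410)
3. C_x = -10/3  [C divides BD with BC:CD = 1/3:2/3]
4. C_y = -4  [C divides BD with BC:CD = 1/3:2/3]
   → C = (-10/3, -4)
5. E_x = 11689/820  [E is the reflection of G across D]
6. E_y = -6419/410  [E is the reflection of G across D]
   → E = (11689/820, -6419/410)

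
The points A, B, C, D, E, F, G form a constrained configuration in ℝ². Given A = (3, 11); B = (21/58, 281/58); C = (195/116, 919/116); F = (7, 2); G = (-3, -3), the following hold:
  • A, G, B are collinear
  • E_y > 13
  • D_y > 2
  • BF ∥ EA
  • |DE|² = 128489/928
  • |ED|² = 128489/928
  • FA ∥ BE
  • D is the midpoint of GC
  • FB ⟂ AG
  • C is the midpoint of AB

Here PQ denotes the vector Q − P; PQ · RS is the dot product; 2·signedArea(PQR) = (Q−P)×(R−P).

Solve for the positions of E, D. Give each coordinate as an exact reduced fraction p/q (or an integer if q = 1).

D = (-153/232, 571/232)
E = (-211/58, 803/58)

1. E_x = -211/58  [BF ∥ EA ∩ FA ∥ BE]
2. E_y = 803/58  [BF ∥ EA ∩ FA ∥ BE]
   → E = (-211/58, 803/58)
3. D_x = -153/232  [D is the midpoint of GC]
4. D_y = 571/232  [D is the midpoint of GC]
   → D = (-153/232, 571/232)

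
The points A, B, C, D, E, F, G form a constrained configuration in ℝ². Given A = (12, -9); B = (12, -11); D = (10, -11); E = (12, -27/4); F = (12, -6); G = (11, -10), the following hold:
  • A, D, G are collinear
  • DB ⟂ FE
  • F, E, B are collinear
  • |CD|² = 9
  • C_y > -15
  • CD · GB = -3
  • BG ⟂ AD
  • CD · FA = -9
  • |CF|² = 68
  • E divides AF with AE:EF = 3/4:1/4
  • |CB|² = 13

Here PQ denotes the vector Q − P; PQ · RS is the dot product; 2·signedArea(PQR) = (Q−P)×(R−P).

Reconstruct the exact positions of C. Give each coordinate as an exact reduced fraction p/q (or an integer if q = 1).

C = (10, -14)

1. C_x = 10  [CD · FA = -9 ∩ CD · GB = -3]
2. C_y = -14  [CD · FA = -9 ∩ CD · GB = -3]
   → C = (10, -14)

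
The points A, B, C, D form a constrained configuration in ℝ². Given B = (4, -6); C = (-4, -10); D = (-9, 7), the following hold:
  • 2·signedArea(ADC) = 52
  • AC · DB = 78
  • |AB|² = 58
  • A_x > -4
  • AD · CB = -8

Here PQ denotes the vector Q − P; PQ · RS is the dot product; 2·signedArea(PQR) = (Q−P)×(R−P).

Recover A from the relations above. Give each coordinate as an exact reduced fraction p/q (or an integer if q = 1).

1. A_x = -3  [2·signedArea(ADC) = 52 ∩ AD · CB = -8]
2. A_y = -3  [2·signedArea(ADC) = 52 ∩ AD · CB = -8]
   → A = (-3, -3)

A = (-3, -3)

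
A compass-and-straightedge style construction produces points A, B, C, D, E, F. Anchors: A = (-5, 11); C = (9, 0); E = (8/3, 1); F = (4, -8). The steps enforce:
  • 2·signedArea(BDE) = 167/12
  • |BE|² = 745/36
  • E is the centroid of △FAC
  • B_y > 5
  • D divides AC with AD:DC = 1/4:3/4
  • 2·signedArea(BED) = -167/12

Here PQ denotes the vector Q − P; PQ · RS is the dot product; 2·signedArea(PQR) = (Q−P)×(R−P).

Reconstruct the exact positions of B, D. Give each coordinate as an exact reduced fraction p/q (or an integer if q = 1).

B = (2, 11/2)
D = (-3/2, 33/4)

1. D_x = -3/2  [D divides AC with AD:DC = 1/4:3/4]
2. D_y = 33/4  [D divides AC with AD:DC = 1/4:3/4]
   → D = (-3/2, 33/4)
3. B_x = 2  [line 29/4·x + 25/6·y + -449/12 = 0 ∩ |BE|² = 745/36]
4. B_y = 11/2  [line 29/4·x + 25/6·y + -449/12 = 0 ∩ |BE|² = 745/36]
   → B = (2, 11/2)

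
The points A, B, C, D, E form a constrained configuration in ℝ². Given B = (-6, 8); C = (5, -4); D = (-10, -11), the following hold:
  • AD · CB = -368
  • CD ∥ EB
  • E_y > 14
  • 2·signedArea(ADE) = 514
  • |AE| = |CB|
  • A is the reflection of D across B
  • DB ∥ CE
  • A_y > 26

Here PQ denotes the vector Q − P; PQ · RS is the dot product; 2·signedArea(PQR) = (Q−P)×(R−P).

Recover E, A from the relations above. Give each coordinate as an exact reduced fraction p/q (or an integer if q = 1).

1. E_x = 9  [CD ∥ EB ∩ DB ∥ CE]
2. E_y = 15  [CD ∥ EB ∩ DB ∥ CE]
   → E = (9, 15)
3. A_x = -2  [A is the reflection of D across B]
4. A_y = 27  [A is the reflection of D across B]
   → A = (-2, 27)

A = (-2, 27)
E = (9, 15)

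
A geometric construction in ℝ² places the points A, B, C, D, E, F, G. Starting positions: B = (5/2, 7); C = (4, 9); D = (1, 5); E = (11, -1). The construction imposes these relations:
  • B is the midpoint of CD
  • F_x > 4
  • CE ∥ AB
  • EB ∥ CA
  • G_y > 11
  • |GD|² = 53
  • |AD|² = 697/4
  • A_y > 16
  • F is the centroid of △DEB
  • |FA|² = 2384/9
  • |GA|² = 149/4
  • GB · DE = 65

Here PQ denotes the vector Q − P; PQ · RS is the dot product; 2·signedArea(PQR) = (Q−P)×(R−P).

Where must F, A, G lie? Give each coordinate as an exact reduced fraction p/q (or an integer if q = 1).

1. F_x = 29/6  [F is the centroid of △DEB]
2. F_y = 11/3  [F is the centroid of △DEB]
   → F = (29/6, 11/3)
3. A_x = -9/2  [CE ∥ AB ∩ EB ∥ CA]
4. A_y = 17  [CE ∥ AB ∩ EB ∥ CA]
   → A = (-9/2, 17)
5. G_x = -1  [line -10·x + 6·y + -82 = 0 ∩ |GD|² = 53]
6. G_y = 12  [line -10·x + 6·y + -82 = 0 ∩ |GD|² = 53]
   → G = (-1, 12)

A = (-9/2, 17)
F = (29/6, 11/3)
G = (-1, 12)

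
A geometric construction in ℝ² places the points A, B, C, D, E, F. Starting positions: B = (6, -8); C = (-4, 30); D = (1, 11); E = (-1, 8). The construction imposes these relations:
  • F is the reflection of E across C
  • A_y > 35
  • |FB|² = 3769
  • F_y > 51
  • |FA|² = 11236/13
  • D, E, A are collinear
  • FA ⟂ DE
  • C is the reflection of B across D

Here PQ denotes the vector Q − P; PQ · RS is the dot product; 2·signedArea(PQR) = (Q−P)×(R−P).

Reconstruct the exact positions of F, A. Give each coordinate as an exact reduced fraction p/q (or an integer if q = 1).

A = (227/13, 464/13)
F = (-7, 52)

1. F_x = -7  [F is the reflection of E across C]
2. F_y = 52  [F is the reflection of E across C]
   → F = (-7, 52)
3. A_x = 227/13  [D, E, A are collinear ∩ FA ⟂ DE]
4. A_y = 464/13  [D, E, A are collinear ∩ FA ⟂ DE]
   → A = (227/13, 464/13)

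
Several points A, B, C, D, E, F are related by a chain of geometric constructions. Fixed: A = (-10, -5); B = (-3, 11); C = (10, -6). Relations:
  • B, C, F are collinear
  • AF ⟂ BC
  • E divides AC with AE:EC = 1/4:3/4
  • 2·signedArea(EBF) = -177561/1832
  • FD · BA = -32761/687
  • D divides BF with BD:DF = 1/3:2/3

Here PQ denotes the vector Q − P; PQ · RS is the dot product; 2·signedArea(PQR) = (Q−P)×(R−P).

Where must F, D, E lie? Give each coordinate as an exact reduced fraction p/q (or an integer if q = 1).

D = (-1769/1374, 12037/1374)
E = (-5, -21/4)
F = (979/458, 1961/458)

1. F_x = 979/458  [B, C, F are collinear ∩ AF ⟂ BC]
2. F_y = 1961/458  [B, C, F are collinear ∩ AF ⟂ BC]
   → F = (979/458, 1961/458)
3. D_x = -1769/1374  [D divides BF with BD:DF = 1/3:2/3]
4. D_y = 12037/1374  [D divides BF with BD:DF = 1/3:2/3]
   → D = (-1769/1374, 12037/1374)
5. E_x = -5  [E divides AC with AE:EC = 1/4:3/4]
6. E_y = -21/4  [E divides AC with AE:EC = 1/4:3/4]
   → E = (-5, -21/4)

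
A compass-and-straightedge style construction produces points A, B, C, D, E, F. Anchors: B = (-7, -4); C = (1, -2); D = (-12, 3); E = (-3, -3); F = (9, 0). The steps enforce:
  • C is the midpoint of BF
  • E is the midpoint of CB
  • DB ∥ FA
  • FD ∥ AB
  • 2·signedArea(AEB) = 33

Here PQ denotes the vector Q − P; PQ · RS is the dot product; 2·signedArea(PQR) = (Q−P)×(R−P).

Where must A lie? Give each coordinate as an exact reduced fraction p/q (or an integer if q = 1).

A = (14, -7)

1. A_x = 14  [FD ∥ AB ∩ DB ∥ FA]
2. A_y = -7  [FD ∥ AB ∩ DB ∥ FA]
   → A = (14, -7)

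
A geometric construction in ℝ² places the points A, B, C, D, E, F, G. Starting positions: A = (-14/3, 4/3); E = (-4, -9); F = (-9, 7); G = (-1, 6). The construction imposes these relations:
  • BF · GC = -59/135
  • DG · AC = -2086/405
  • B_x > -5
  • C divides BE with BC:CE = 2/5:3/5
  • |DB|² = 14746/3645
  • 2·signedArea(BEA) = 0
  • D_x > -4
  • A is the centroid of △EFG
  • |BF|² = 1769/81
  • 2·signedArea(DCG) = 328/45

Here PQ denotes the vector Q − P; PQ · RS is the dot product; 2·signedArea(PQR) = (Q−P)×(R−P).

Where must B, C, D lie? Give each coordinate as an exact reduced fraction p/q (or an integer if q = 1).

1. B_x = -44/9  [line -31/3·x + -2/3·y + -142/3 = 0 ∩ |BF|² = 1769/81]
2. B_y = 43/9  [line -31/3·x + -2/3·y + -142/3 = 0 ∩ |BF|² = 1769/81]
   → B = (-44/9, 43/9)
3. C_x = -68/15  [C divides BE with BC:CE = 2/5:3/5]
4. C_y = -11/15  [C divides BE with BC:CE = 2/5:3/5]
   → C = (-68/15, -11/15)
5. D_x = -469/135  [2·signedArea(DCG) = 328/45 ∩ DG · AC = -2086/405]
6. D_y = 452/135  [2·signedArea(DCG) = 328/45 ∩ DG · AC = -2086/405]
   → D = (-469/135, 452/135)

B = (-44/9, 43/9)
C = (-68/15, -11/15)
D = (-469/135, 452/135)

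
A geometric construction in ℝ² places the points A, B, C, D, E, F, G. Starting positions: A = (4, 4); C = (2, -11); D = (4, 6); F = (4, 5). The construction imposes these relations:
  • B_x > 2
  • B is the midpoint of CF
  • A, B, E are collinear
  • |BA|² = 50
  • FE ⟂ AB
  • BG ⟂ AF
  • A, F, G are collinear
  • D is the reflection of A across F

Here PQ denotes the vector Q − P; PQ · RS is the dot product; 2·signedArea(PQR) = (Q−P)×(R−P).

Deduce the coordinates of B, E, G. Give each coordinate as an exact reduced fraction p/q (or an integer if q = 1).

1. B_x = 3  [B is the midpoint of CF]
2. B_y = -3  [B is the midpoint of CF]
   → B = (3, -3)
3. E_x = 207/50  [A, B, E are collinear ∩ FE ⟂ AB]
4. E_y = 249/50  [A, B, E are collinear ∩ FE ⟂ AB]
   → E = (207/50, 249/50)
5. G_x = 4  [A, F, G are collinear ∩ BG ⟂ AF]
6. G_y = -3  [A, F, G are collinear ∩ BG ⟂ AF]
   → G = (4, -3)

B = (3, -3)
E = (207/50, 249/50)
G = (4, -3)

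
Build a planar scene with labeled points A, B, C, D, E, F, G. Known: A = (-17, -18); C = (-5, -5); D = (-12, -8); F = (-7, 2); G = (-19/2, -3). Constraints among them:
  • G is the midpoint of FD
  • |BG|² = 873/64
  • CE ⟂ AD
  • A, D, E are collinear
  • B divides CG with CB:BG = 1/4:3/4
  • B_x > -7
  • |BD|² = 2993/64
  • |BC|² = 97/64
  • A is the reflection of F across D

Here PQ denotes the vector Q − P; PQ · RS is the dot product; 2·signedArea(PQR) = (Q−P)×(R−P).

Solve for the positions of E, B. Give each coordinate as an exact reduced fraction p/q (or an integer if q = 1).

1. E_x = -47/5  [A, D, E are collinear ∩ CE ⟂ AD]
2. E_y = -14/5  [A, D, E are collinear ∩ CE ⟂ AD]
   → E = (-47/5, -14/5)
3. B_x = -49/8  [B divides CG with CB:BG = 1/4:3/4]
4. B_y = -9/2  [B divides CG with CB:BG = 1/4:3/4]
   → B = (-49/8, -9/2)

B = (-49/8, -9/2)
E = (-47/5, -14/5)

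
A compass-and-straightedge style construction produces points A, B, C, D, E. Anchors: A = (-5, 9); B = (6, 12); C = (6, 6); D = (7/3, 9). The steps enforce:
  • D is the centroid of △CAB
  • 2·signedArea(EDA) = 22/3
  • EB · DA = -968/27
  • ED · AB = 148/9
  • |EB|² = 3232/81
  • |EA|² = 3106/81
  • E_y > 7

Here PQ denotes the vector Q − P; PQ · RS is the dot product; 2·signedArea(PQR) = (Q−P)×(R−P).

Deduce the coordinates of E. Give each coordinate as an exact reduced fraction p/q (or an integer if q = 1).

1. E_x = 10/9  [EB · DA = -968/27 ∩ 2·signedArea(EDA) = 22/3]
2. E_y = 8  [EB · DA = -968/27 ∩ 2·signedArea(EDA) = 22/3]
   → E = (10/9, 8)

E = (10/9, 8)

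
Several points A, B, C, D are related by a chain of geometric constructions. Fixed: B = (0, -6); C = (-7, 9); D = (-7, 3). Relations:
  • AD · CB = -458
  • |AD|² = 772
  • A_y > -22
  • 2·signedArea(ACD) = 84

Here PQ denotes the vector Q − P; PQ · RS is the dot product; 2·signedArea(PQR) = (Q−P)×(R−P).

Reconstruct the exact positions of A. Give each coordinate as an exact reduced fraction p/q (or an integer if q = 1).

1. A_x = 7  [AD · CB = -458 ∩ 2·signedArea(ACD) = 84]
2. A_y = -21  [AD · CB = -458 ∩ 2·signedArea(ACD) = 84]
   → A = (7, -21)

A = (7, -21)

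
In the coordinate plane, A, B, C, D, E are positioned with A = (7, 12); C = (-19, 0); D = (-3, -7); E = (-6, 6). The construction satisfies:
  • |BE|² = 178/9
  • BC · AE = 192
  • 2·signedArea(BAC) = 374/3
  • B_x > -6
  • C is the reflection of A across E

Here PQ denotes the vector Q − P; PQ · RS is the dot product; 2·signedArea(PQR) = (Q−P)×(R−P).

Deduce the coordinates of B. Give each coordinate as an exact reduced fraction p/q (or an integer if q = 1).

1. B_x = -5  [2·signedArea(BAC) = 374/3 ∩ BC · AE = 192]
2. B_y = 5/3  [2·signedArea(BAC) = 374/3 ∩ BC · AE = 192]
   → B = (-5, 5/3)

B = (-5, 5/3)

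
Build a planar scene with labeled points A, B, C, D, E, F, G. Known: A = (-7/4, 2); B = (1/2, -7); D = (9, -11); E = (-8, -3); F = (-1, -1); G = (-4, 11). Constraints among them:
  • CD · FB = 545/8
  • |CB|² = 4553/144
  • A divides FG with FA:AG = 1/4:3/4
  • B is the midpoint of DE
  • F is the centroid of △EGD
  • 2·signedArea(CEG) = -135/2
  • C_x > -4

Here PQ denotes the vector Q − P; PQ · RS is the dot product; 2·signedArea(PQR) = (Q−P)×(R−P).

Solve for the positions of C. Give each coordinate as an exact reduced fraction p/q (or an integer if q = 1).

C = (-37/12, -8/3)

1. C_x = -37/12  [CD · FB = 545/8 ∩ 2·signedArea(CEG) = -135/2]
2. C_y = -8/3  [CD · FB = 545/8 ∩ 2·signedArea(CEG) = -135/2]
   → C = (-37/12, -8/3)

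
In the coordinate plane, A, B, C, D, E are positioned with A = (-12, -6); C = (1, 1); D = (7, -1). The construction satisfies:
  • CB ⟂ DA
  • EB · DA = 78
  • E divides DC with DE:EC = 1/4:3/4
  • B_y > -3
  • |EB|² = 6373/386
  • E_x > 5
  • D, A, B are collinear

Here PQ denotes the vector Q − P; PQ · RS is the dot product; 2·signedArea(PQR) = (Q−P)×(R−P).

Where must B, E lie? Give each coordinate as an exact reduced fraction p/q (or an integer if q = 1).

B = (363/193, -453/193)
E = (11/2, -1/2)

1. B_x = 363/193  [D, A, B are collinear ∩ CB ⟂ DA]
2. B_y = -453/193  [D, A, B are collinear ∩ CB ⟂ DA]
   → B = (363/193, -453/193)
3. E_x = 11/2  [E divides DC with DE:EC = 1/4:3/4]
4. E_y = -1/2  [E divides DC with DE:EC = 1/4:3/4]
   → E = (11/2, -1/2)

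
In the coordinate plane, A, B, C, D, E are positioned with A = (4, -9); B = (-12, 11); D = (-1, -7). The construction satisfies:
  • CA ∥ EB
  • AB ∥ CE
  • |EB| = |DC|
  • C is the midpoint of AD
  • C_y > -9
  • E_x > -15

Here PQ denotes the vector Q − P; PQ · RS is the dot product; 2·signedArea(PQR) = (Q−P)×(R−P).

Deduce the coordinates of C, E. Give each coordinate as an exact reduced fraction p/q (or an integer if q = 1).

1. C_x = 3/2  [C is the midpoint of AD]
2. C_y = -8  [C is the midpoint of AD]
   → C = (3/2, -8)
3. E_x = -29/2  [CA ∥ EB ∩ AB ∥ CE]
4. E_y = 12  [CA ∥ EB ∩ AB ∥ CE]
   → E = (-29/2, 12)

C = (3/2, -8)
E = (-29/2, 12)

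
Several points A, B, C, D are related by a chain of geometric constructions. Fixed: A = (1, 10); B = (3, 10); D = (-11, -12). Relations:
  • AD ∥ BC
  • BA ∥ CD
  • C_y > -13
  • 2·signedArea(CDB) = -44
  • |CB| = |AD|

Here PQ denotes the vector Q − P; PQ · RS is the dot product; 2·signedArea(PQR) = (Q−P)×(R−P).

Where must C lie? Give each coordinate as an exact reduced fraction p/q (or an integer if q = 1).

1. C_x = -9  [BA ∥ CD ∩ AD ∥ BC]
2. C_y = -12  [BA ∥ CD ∩ AD ∥ BC]
   → C = (-9, -12)

C = (-9, -12)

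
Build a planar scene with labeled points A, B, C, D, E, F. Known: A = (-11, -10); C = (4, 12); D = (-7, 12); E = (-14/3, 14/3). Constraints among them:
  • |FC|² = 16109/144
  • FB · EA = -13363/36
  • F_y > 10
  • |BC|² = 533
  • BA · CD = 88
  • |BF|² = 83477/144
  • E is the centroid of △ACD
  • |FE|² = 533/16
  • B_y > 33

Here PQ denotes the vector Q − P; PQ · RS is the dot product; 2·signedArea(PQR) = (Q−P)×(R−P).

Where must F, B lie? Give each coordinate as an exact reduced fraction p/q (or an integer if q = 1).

1. B_x = -3  [BA · CD = 88]
2. B_y = 34  [|BC|² = 533]
   → B = (-3, 34)
3. F_x = -77/12  [line 19/3·x + 44/3·y + -3905/36 = 0 ∩ |FC|² = 16109/144]
4. F_y = 61/6  [line 19/3·x + 44/3·y + -3905/36 = 0 ∩ |FC|² = 16109/144]
   → F = (-77/12, 61/6)

B = (-3, 34)
F = (-77/12, 61/6)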